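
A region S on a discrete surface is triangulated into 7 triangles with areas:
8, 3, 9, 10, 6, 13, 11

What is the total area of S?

8 + 3 + 9 + 10 + 6 + 13 + 11 = 60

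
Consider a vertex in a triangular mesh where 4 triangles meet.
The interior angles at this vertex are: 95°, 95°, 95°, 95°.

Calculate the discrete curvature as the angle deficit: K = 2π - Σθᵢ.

Sum of angles = 380°. K = 360° - 380° = -20°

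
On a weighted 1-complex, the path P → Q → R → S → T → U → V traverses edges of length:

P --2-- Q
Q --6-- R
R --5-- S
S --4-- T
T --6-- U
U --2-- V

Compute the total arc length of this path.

Arc length = 2 + 6 + 5 + 4 + 6 + 2 = 25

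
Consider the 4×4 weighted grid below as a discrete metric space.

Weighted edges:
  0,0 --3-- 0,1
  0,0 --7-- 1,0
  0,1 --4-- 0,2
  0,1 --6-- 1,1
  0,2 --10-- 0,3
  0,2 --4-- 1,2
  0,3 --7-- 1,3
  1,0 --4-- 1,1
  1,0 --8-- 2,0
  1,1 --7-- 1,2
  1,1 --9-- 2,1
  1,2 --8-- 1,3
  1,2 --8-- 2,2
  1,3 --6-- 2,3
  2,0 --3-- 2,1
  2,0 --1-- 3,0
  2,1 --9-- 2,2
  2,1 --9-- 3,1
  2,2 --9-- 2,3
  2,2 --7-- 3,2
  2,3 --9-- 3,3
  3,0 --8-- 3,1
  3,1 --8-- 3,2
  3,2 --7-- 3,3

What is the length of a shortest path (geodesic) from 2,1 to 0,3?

Shortest path: 2,1 → 1,1 → 0,1 → 0,2 → 0,3, total weight = 29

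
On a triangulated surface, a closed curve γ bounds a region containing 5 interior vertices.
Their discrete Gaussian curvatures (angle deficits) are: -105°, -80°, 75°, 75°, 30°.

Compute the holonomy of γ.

Holonomy = total enclosed curvature = (-105°) + (-80°) + 75° + 75° + 30° = -5°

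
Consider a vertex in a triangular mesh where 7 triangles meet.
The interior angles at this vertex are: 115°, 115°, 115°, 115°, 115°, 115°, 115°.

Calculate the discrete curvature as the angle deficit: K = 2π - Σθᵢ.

Sum of angles = 805°. K = 360° - 805° = -445° = -89π/36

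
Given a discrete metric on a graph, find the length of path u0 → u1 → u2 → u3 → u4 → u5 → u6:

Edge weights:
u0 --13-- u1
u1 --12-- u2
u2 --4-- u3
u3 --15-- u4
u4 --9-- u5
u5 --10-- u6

Arc length = 13 + 12 + 4 + 15 + 9 + 10 = 63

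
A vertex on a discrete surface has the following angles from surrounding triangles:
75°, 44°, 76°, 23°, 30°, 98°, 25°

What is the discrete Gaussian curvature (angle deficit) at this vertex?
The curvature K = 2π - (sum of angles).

Sum of angles = 371°. K = 360° - 371° = -11° = -11π/180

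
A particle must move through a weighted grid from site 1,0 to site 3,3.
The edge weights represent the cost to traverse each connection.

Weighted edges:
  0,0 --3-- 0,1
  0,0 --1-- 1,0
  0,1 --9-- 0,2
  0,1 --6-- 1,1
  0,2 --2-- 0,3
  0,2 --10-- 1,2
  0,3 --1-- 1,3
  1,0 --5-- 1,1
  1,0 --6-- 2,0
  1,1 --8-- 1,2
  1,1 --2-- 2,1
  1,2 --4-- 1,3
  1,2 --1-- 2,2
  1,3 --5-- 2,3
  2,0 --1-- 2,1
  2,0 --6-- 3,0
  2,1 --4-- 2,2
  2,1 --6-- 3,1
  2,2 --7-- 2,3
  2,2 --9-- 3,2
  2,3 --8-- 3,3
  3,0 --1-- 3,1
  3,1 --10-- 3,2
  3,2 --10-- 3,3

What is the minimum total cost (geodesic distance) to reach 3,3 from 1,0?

Shortest path: 1,0 → 1,1 → 2,1 → 2,2 → 2,3 → 3,3, total weight = 26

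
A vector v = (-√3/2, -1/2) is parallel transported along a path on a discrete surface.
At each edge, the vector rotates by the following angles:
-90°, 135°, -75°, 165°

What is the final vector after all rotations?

Total rotation: (-90°) + 135° + (-75°) + 165° = 135°. Final vector: (0.9659, -0.2588)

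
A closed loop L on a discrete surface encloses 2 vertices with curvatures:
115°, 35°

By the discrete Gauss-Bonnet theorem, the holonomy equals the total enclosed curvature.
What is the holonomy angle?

Holonomy = total enclosed curvature = 115° + 35° = 150°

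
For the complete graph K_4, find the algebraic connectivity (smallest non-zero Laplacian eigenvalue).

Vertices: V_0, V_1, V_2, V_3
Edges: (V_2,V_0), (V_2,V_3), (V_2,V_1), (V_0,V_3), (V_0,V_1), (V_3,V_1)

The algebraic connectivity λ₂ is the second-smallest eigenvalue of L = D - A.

For the complete graph K_n, L = nI − J (J = all-ones matrix). J has eigenvalues n (once, eigenvector 𝟙) and 0 (multiplicity n−1), so L has eigenvalues 0 (once) and n (multiplicity n−1). Here n = 4: eigenvalue 0 once and 4 with multiplicity 3.
Laplacian eigenvalues: [0.0, 4.0, 4.0, 4.0]. Algebraic connectivity (smallest non-zero eigenvalue) = 4.0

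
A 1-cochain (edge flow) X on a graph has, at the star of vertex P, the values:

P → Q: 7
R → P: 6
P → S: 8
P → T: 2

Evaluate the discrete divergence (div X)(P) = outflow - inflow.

Divergence = sum of outgoing flows = 7 + (-6) + 8 + 2 = 11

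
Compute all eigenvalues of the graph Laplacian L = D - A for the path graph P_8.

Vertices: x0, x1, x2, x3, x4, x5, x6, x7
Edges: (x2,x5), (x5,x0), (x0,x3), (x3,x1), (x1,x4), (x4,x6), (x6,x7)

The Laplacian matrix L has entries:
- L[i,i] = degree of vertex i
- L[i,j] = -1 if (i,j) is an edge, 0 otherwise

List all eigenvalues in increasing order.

The path graph P_n has Laplacian eigenvalues λ_k = 2 − 2cos(kπ/n), k = 0, 1, …, n−1. Here n = 8:
k=0: 2 − 2cos(0) = 0.0; k=1: 2 − 2cos(π/8) = 0.1522; k=2: 2 − 2cos(π/4) = 0.5858; k=3: 2 − 2cos(3π/8) = 1.2346; k=4: 2 − 2cos(π/2) = 2.0; k=5: 2 − 2cos(5π/8) = 2.7654; k=6: 2 − 2cos(3π/4) = 3.4142; k=7: 2 − 2cos(7π/8) = 3.8478.
Laplacian eigenvalues (increasing order): [0.0, 0.1522, 0.5858, 1.2346, 2.0, 2.7654, 3.4142, 3.8478]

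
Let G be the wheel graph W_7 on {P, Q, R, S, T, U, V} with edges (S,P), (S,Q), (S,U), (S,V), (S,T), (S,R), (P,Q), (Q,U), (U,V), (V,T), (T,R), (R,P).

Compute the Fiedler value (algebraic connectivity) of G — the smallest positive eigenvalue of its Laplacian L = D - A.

The wheel W_7 is the join K_1 ∨ C_6 (a hub joined to every vertex of a cycle of length 6). For a join G ∨ H (G on p vertices, H on q vertices) the Laplacian spectrum is 0, p+q, the eigenvalues of L(G) other than one 0 each shifted by +q, and the eigenvalues of L(H) other than one 0 each shifted by +p. With G = K_1 (p = 1, nothing left after dropping its 0) and H = C_6 (q = 6, eigenvalues 2 − 2cos(2πk/6), k = 0, …, 5; drop k = 0), the spectrum of W_7 is 0, 7, and 1 + (2 − 2cos(2πk/6)) = 3 − 2cos(2πk/6) for k = 1, …, 5:
k=1: 3 − 2cos(π/3) = 2.0; k=2: 3 − 2cos(2π/3) = 4.0; k=3: 3 − 2cos(π) = 5.0; k=4: 3 − 2cos(4π/3) = 4.0; k=5: 3 − 2cos(5π/3) = 2.0.
Laplacian eigenvalues: [0.0, 2.0, 2.0, 4.0, 4.0, 5.0, 7.0]. Algebraic connectivity (smallest non-zero eigenvalue) = 2.0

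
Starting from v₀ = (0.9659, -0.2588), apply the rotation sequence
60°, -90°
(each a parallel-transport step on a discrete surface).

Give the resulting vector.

Total rotation: 60° + (-90°) = -30°. Final vector: (0.7071, -0.7071)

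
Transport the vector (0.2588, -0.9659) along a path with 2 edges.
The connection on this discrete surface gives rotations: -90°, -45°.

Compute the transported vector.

Total rotation: (-90°) + (-45°) = -135°. Final vector: (-0.8660, 0.5000)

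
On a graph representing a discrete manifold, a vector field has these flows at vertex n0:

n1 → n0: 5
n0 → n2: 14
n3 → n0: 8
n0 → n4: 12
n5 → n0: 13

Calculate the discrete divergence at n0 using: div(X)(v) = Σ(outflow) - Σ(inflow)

Divergence = sum of outgoing flows = (-5) + 14 + (-8) + 12 + (-13) = 0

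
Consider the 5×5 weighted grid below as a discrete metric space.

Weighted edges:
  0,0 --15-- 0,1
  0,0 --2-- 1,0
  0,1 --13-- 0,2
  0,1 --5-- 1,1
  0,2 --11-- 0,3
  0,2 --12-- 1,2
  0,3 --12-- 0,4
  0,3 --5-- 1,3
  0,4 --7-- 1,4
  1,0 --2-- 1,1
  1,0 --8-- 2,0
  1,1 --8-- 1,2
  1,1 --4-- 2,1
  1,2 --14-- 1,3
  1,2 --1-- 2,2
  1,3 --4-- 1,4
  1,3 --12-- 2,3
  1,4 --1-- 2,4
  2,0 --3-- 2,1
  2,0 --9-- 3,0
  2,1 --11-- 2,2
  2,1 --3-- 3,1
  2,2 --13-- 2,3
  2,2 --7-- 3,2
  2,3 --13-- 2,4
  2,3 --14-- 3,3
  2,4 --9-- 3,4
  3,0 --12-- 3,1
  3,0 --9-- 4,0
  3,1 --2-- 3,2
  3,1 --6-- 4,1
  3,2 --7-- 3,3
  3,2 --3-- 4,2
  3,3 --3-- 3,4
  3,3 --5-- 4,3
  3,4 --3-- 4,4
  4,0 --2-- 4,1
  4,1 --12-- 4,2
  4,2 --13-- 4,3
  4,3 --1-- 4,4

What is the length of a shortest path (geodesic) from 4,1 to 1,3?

Shortest path: 4,1 → 3,1 → 3,2 → 2,2 → 1,2 → 1,3, total weight = 30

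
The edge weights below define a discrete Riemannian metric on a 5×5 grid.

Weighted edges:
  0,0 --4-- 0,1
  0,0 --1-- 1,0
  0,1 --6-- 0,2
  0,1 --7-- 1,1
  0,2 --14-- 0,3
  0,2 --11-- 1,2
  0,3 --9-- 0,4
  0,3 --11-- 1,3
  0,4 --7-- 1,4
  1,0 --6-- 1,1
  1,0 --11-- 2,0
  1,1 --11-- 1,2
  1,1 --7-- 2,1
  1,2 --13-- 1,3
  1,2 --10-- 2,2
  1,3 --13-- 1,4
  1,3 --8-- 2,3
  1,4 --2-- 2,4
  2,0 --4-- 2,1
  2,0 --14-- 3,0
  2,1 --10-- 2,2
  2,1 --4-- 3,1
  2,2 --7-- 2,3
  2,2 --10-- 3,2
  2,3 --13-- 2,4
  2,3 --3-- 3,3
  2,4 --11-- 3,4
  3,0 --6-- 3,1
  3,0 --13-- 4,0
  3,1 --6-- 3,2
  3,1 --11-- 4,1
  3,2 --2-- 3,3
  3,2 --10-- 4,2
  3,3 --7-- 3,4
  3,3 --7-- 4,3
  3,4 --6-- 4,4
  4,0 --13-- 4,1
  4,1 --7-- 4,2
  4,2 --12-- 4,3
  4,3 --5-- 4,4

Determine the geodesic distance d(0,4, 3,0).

Shortest path: 0,4 → 1,4 → 2,4 → 2,3 → 3,3 → 3,2 → 3,1 → 3,0, total weight = 39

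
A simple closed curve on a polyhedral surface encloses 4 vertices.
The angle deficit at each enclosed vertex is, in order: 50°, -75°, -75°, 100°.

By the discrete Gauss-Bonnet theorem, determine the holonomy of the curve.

Holonomy = total enclosed curvature = 50° + (-75°) + (-75°) + 100° = 0°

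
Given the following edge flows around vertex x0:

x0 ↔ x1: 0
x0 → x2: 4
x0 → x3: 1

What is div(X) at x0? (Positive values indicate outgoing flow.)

Divergence = sum of outgoing flows = 0 + 4 + 1 = 5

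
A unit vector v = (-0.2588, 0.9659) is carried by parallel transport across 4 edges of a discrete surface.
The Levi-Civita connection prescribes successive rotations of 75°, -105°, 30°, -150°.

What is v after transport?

Total rotation: 75° + (-105°) + 30° + (-150°) = -150°. Final vector: (0.7071, -0.7071)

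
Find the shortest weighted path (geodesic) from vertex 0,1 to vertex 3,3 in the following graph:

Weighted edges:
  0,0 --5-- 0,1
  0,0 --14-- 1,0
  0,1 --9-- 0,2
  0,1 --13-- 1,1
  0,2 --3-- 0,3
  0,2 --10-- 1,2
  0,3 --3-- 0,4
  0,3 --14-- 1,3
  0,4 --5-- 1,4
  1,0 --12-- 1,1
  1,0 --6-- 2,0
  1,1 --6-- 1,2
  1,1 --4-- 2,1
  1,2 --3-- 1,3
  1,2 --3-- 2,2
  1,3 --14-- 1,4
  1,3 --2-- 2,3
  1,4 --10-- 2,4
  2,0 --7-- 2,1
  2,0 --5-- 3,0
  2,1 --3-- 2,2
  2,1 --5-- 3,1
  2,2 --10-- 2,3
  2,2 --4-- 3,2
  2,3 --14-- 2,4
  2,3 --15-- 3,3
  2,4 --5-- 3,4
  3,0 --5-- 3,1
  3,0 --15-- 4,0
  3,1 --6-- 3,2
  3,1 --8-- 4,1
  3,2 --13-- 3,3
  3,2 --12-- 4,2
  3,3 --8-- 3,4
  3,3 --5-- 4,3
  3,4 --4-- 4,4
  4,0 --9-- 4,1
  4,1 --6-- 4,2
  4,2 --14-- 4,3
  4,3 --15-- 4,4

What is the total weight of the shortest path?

Shortest path: 0,1 → 1,1 → 2,1 → 2,2 → 3,2 → 3,3, total weight = 37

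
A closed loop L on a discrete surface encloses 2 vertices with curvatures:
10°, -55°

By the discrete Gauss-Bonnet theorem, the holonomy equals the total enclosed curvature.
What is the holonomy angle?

Holonomy = total enclosed curvature = 10° + (-55°) = -45°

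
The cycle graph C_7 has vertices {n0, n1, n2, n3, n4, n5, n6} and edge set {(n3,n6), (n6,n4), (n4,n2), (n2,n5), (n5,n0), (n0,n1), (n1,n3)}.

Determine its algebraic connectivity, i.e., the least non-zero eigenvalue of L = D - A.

The cycle graph C_n has Laplacian eigenvalues λ_k = 2 − 2cos(2πk/n), k = 0, 1, …, n−1. Here n = 7:
k=0: 2 − 2cos(0) = 0.0; k=1: 2 − 2cos(2π/7) = 0.753; k=2: 2 − 2cos(4π/7) = 2.445; k=3: 2 − 2cos(6π/7) = 3.8019; k=4: 2 − 2cos(8π/7) = 3.8019; k=5: 2 − 2cos(10π/7) = 2.445; k=6: 2 − 2cos(12π/7) = 0.753.
Laplacian eigenvalues: [0.0, 0.753, 0.753, 2.445, 2.445, 3.8019, 3.8019]. Algebraic connectivity (smallest non-zero eigenvalue) = 0.753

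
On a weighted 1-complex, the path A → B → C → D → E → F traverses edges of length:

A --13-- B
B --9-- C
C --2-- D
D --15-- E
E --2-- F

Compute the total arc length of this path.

Arc length = 13 + 9 + 2 + 15 + 2 = 41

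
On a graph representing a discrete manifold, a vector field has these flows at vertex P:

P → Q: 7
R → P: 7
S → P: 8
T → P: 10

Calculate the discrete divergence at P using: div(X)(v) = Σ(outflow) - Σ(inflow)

Divergence = sum of outgoing flows = 7 + (-7) + (-8) + (-10) = -18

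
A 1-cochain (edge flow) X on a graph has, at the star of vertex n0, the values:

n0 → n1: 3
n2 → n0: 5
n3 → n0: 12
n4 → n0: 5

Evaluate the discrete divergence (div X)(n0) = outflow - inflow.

Divergence = sum of outgoing flows = 3 + (-5) + (-12) + (-5) = -19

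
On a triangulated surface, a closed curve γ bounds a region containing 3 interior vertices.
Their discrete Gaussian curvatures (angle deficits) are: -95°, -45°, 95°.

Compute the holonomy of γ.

Holonomy = total enclosed curvature = (-95°) + (-45°) + 95° = -45°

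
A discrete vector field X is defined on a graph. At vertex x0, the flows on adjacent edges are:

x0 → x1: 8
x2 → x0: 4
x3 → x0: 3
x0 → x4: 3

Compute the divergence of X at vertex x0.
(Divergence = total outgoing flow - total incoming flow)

Divergence = sum of outgoing flows = 8 + (-4) + (-3) + 3 = 4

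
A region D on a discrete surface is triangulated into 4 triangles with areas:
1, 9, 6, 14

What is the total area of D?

1 + 9 + 6 + 14 = 30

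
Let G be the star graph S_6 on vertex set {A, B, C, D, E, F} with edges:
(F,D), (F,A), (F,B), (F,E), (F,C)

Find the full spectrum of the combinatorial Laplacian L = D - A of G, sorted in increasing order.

The star S_6 is the complete bipartite graph K_{1,5} (one hub of degree 5, 5 leaves of degree 1). The Laplacian spectrum of K_{p,q} is 0, p (multiplicity q−1), q (multiplicity p−1), p+q. With p = 1, q = 5: 0 once, 1 with multiplicity 4, and 6 once. (Check: trace L = sum of degrees = 10 = 4·1 + 6.)
Laplacian eigenvalues (increasing order): [0.0, 1.0, 1.0, 1.0, 1.0, 6.0]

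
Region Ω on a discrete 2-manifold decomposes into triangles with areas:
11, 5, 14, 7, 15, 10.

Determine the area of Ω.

11 + 5 + 14 + 7 + 15 + 10 = 62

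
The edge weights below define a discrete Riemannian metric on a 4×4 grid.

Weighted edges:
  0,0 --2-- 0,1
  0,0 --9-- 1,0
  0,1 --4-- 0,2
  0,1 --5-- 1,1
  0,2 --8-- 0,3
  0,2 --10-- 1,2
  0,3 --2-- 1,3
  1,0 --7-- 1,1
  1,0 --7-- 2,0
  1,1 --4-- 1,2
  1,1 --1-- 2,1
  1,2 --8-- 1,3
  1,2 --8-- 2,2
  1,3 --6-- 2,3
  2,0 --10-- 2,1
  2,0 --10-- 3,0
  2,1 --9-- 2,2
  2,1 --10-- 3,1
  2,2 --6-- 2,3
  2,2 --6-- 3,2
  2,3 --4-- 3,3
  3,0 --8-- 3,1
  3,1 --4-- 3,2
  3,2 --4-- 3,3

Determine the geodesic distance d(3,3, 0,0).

Shortest path: 3,3 → 3,2 → 3,1 → 2,1 → 1,1 → 0,1 → 0,0, total weight = 26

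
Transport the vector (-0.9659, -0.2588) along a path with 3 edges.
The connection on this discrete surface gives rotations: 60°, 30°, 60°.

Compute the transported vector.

Total rotation: 60° + 30° + 60° = 150°. Final vector: (0.9659, -0.2588)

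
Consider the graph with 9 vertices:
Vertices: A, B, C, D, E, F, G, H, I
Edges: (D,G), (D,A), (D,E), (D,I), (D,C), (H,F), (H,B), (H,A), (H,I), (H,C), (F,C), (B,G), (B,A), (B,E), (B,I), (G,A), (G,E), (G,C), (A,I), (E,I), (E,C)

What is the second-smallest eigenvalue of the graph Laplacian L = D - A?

Degrees: deg(A) = 5, deg(B) = 5, deg(C) = 5, deg(D) = 5, deg(E) = 5, deg(F) = 2, deg(G) = 5, deg(H) = 5, deg(I) = 5.
L = D − A with rows/columns ordered (A, B, C, D, E, F, G, H, I):
  [ 5, -1,  0, -1,  0,  0, -1, -1, -1]
  [-1,  5,  0,  0, -1,  0, -1, -1, -1]
  [ 0,  0,  5, -1, -1, -1, -1, -1,  0]
  [-1,  0, -1,  5, -1,  0, -1,  0, -1]
  [ 0, -1, -1, -1,  5,  0, -1,  0, -1]
  [ 0,  0, -1,  0,  0,  2,  0, -1,  0]
  [-1, -1, -1, -1, -1,  0,  5,  0,  0]
  [-1, -1, -1,  0,  0, -1,  0,  5, -1]
  [-1, -1,  0, -1, -1,  0,  0, -1,  5]
Characteristic polynomial: det(λI − L) = λ(λ² − 7λ + 9)(λ² − 11λ + 27)(λ − 5)²(λ − 7)².
Roots: λ = 0; (λ² − 7λ + 9) = 0 ⇒ λ = (7 ± √13)/2 ≈ 1.6972, 5.3028; (λ² − 11λ + 27) = 0 ⇒ λ = (11 ± √13)/2 ≈ 3.6972, 7.3028; (λ − 5) = 0 ⇒ λ = 5 (multiplicity 2); (λ − 7) = 0 ⇒ λ = 7 (multiplicity 2).
(Check: the roots sum (with multiplicity) to 42, matching trace L = Σdeg = 2·21 = 42.)
Laplacian eigenvalues: [0.0, 1.6972, 3.6972, 5.0, 5.0, 5.3028, 7.0, 7.0, 7.3028]. Algebraic connectivity (smallest non-zero eigenvalue) = 1.6972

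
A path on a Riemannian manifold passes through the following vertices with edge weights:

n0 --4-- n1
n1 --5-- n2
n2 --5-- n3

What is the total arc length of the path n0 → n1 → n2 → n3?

Arc length = 4 + 5 + 5 = 14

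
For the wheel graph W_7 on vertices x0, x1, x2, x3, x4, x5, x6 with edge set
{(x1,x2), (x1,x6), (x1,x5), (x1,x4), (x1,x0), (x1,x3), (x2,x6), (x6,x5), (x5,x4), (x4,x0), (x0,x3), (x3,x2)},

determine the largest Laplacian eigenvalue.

The wheel W_7 is the join K_1 ∨ C_6 (a hub joined to every vertex of a cycle of length 6). For a join G ∨ H (G on p vertices, H on q vertices) the Laplacian spectrum is 0, p+q, the eigenvalues of L(G) other than one 0 each shifted by +q, and the eigenvalues of L(H) other than one 0 each shifted by +p. With G = K_1 (p = 1, nothing left after dropping its 0) and H = C_6 (q = 6, eigenvalues 2 − 2cos(2πk/6), k = 0, …, 5; drop k = 0), the spectrum of W_7 is 0, 7, and 1 + (2 − 2cos(2πk/6)) = 3 − 2cos(2πk/6) for k = 1, …, 5:
k=1: 3 − 2cos(π/3) = 2.0; k=2: 3 − 2cos(2π/3) = 4.0; k=3: 3 − 2cos(π) = 5.0; k=4: 3 − 2cos(4π/3) = 4.0; k=5: 3 − 2cos(5π/3) = 2.0.
Laplacian eigenvalues: [0.0, 2.0, 2.0, 4.0, 4.0, 5.0, 7.0]. Largest eigenvalue (spectral radius) = 7.0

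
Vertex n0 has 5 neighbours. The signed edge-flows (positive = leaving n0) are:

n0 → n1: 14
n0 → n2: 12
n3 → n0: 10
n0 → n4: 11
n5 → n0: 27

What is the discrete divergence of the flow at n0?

Divergence = sum of outgoing flows = 14 + 12 + (-10) + 11 + (-27) = 0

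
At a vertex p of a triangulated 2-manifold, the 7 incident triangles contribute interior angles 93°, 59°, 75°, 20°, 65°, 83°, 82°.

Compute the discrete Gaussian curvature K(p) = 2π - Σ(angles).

Sum of angles = 477°. K = 360° - 477° = -117° = -13π/20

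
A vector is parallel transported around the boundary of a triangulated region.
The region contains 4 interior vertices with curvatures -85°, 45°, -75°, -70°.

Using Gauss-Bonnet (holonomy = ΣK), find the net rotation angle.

Holonomy = total enclosed curvature = (-85°) + 45° + (-75°) + (-70°) = -185°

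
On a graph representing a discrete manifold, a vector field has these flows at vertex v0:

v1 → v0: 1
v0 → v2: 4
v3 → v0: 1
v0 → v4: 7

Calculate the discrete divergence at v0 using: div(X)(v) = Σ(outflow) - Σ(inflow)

Divergence = sum of outgoing flows = (-1) + 4 + (-1) + 7 = 9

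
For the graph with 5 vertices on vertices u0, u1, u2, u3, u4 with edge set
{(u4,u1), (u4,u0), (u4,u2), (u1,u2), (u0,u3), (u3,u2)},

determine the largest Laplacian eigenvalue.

Degrees: deg(u0) = 2, deg(u1) = 2, deg(u2) = 3, deg(u3) = 2, deg(u4) = 3.
L = D − A with rows/columns ordered (u0, u1, u2, u3, u4):
  [ 2,  0,  0, -1, -1]
  [ 0,  2, -1,  0, -1]
  [ 0, -1,  3, -1, -1]
  [-1,  0, -1,  2,  0]
  [-1, -1, -1,  0,  3]
Characteristic polynomial: det(λI − L) = λ(λ² − 5λ + 5)(λ² − 7λ + 11).
Roots: λ = 0; (λ² − 5λ + 5) = 0 ⇒ λ = (5 ± √5)/2 ≈ 1.382, 3.618; (λ² − 7λ + 11) = 0 ⇒ λ = (7 ± √5)/2 ≈ 2.382, 4.618.
(Check: the roots sum (with multiplicity) to 12, matching trace L = Σdeg = 2·6 = 12.)
Laplacian eigenvalues: [0.0, 1.382, 2.382, 3.618, 4.618]. Largest eigenvalue (spectral radius) = 4.618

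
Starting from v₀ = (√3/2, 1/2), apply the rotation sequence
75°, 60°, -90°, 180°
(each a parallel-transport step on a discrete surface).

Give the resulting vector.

Total rotation: 75° + 60° + (-90°) + 180° = 225° ≡ -135° (mod 360°). Final vector: (-0.2588, -0.9659)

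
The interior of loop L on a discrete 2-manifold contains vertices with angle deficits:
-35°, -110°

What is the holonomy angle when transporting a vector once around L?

Holonomy = total enclosed curvature = (-35°) + (-110°) = -145°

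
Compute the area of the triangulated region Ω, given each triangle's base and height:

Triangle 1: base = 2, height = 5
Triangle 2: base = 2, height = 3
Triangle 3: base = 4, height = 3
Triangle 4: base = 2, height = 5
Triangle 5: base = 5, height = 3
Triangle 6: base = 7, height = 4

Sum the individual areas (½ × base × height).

(1/2)×2×5 + (1/2)×2×3 + (1/2)×4×3 + (1/2)×2×5 + (1/2)×5×3 + (1/2)×7×4 = 40.5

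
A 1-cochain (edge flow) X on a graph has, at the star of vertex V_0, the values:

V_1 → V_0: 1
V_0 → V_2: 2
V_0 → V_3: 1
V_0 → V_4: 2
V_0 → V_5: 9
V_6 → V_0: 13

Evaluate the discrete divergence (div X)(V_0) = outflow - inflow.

Divergence = sum of outgoing flows = (-1) + 2 + 1 + 2 + 9 + (-13) = 0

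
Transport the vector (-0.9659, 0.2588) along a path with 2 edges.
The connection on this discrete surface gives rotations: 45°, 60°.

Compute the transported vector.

Total rotation: 45° + 60° = 105°. Final vector: (0, -1)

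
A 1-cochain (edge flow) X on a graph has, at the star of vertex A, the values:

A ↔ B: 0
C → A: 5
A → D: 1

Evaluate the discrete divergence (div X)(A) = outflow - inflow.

Divergence = sum of outgoing flows = 0 + (-5) + 1 = -4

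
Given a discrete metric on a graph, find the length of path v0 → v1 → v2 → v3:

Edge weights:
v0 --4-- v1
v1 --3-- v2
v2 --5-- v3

Arc length = 4 + 3 + 5 = 12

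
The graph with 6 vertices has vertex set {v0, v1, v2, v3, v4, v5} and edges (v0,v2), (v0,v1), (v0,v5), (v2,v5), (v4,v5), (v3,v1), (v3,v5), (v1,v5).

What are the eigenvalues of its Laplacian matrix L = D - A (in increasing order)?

Degrees: deg(v0) = 3, deg(v1) = 3, deg(v2) = 2, deg(v3) = 2, deg(v4) = 1, deg(v5) = 5.
L = D − A with rows/columns ordered (v0, v1, v2, v3, v4, v5):
  [ 3, -1, -1,  0,  0, -1]
  [-1,  3,  0, -1,  0, -1]
  [-1,  0,  2,  0,  0, -1]
  [ 0, -1,  0,  2,  0, -1]
  [ 0,  0,  0,  0,  1, -1]
  [-1, -1, -1, -1, -1,  5]
Characteristic polynomial: det(λI − L) = λ(λ − 1)(λ² − 6λ + 7)(λ − 3)(λ − 6).
Roots: λ = 0; (λ − 1) = 0 ⇒ λ = 1; (λ² − 6λ + 7) = 0 ⇒ λ = 3 ± √2 ≈ 1.5858, 4.4142; (λ − 3) = 0 ⇒ λ = 3; (λ − 6) = 0 ⇒ λ = 6.
(Check: the roots sum (with multiplicity) to 16, matching trace L = Σdeg = 2·8 = 16.)
Laplacian eigenvalues (increasing order): [0.0, 1.0, 1.5858, 3.0, 4.4142, 6.0]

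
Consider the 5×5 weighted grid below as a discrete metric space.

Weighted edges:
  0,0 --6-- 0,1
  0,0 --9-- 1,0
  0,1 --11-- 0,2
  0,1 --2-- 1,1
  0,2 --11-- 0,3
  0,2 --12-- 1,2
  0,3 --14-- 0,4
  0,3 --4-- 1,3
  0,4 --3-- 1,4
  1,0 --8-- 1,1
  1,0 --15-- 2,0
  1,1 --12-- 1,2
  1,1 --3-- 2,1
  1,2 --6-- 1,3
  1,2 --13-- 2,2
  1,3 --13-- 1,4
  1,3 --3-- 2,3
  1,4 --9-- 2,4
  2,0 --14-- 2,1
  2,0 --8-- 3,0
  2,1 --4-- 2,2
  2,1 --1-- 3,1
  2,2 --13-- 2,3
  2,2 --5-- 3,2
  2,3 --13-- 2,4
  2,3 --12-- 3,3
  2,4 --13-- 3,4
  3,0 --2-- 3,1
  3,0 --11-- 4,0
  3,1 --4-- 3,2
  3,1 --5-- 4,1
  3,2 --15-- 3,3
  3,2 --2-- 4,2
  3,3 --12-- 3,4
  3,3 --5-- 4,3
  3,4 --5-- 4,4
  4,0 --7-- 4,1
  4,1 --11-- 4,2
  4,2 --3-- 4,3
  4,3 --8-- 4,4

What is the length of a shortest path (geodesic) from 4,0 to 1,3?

Shortest path: 4,0 → 4,1 → 3,1 → 2,1 → 2,2 → 2,3 → 1,3, total weight = 33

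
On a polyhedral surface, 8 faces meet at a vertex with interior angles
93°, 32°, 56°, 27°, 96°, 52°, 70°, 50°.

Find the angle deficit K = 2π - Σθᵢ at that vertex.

Sum of angles = 476°. K = 360° - 476° = -116° = -29π/45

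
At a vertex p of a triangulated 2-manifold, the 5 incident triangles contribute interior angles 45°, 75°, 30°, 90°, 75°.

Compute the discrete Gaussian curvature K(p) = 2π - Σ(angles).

Sum of angles = 315°. K = 360° - 315° = 45°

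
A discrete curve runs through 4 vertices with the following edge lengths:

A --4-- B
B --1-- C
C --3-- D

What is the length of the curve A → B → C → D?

Arc length = 4 + 1 + 3 = 8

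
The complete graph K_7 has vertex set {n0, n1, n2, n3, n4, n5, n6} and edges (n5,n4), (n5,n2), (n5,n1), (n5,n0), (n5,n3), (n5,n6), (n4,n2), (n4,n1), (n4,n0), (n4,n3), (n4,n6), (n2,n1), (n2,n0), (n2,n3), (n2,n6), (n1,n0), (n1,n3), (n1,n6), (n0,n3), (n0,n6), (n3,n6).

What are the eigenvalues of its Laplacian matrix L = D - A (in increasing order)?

For the complete graph K_n, L = nI − J (J = all-ones matrix). J has eigenvalues n (once, eigenvector 𝟙) and 0 (multiplicity n−1), so L has eigenvalues 0 (once) and n (multiplicity n−1). Here n = 7: eigenvalue 0 once and 7 with multiplicity 6.
Laplacian eigenvalues (increasing order): [0.0, 7.0, 7.0, 7.0, 7.0, 7.0, 7.0]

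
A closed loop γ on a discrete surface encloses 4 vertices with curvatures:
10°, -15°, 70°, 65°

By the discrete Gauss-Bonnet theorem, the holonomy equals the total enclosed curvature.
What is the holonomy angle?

Holonomy = total enclosed curvature = 10° + (-15°) + 70° + 65° = 130°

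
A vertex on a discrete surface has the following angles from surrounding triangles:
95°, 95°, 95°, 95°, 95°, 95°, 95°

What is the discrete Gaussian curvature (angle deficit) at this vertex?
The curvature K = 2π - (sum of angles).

Sum of angles = 665°. K = 360° - 665° = -305° = -61π/36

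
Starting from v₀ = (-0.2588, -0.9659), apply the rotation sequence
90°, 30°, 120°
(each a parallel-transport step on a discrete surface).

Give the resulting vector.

Total rotation: 90° + 30° + 120° = 240° ≡ -120° (mod 360°). Final vector: (-0.7071, 0.7071)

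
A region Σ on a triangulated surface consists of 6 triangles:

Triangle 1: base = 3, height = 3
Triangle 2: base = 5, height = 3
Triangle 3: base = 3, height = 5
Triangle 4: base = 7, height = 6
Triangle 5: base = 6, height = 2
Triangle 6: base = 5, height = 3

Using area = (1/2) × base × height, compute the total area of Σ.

(1/2)×3×3 + (1/2)×5×3 + (1/2)×3×5 + (1/2)×7×6 + (1/2)×6×2 + (1/2)×5×3 = 54.0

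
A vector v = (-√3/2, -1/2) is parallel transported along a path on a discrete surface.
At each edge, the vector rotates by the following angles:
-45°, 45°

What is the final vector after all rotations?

Total rotation: (-45°) + 45° = 0°. Final vector: (-0.8660, -0.5000)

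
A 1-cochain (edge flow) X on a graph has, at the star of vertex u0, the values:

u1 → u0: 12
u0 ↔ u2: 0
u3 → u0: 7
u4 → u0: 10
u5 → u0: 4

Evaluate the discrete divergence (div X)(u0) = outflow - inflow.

Divergence = sum of outgoing flows = (-12) + 0 + (-7) + (-10) + (-4) = -33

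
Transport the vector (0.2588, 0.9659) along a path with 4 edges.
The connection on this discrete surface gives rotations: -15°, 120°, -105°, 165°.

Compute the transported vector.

Total rotation: (-15°) + 120° + (-105°) + 165° = 165°. Final vector: (-0.5000, -0.8660)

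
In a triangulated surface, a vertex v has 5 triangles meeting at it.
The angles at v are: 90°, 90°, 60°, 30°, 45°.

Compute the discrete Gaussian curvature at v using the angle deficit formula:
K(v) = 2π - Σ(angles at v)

Sum of angles = 315°. K = 360° - 315° = 45°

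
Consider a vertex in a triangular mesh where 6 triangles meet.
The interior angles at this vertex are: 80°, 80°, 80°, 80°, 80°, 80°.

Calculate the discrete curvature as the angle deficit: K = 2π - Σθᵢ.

Sum of angles = 480°. K = 360° - 480° = -120° = -2π/3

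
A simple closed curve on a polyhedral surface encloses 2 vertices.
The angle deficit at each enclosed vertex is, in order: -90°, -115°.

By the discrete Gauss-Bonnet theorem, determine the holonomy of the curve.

Holonomy = total enclosed curvature = (-90°) + (-115°) = -205°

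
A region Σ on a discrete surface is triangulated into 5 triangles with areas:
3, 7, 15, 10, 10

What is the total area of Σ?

3 + 7 + 15 + 10 + 10 = 45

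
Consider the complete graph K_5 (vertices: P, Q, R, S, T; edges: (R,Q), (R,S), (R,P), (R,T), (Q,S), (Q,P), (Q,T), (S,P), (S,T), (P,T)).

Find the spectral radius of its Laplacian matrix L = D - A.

For the complete graph K_n, L = nI − J (J = all-ones matrix). J has eigenvalues n (once, eigenvector 𝟙) and 0 (multiplicity n−1), so L has eigenvalues 0 (once) and n (multiplicity n−1). Here n = 5: eigenvalue 0 once and 5 with multiplicity 4.
Laplacian eigenvalues: [0.0, 5.0, 5.0, 5.0, 5.0]. Largest eigenvalue (spectral radius) = 5.0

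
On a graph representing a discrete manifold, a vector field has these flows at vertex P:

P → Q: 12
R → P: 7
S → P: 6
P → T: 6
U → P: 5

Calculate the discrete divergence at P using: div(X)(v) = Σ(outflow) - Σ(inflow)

Divergence = sum of outgoing flows = 12 + (-7) + (-6) + 6 + (-5) = 0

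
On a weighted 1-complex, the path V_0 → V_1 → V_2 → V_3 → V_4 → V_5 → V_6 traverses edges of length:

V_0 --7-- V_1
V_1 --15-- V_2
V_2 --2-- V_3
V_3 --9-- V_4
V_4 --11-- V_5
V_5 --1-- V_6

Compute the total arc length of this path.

Arc length = 7 + 15 + 2 + 9 + 11 + 1 = 45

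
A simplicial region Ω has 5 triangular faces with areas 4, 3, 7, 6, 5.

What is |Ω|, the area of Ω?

4 + 3 + 7 + 6 + 5 = 25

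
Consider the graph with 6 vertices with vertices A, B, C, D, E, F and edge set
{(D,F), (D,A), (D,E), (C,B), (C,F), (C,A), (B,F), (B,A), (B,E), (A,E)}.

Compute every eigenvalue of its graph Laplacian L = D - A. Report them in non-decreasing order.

Degrees: deg(A) = 4, deg(B) = 4, deg(C) = 3, deg(D) = 3, deg(E) = 3, deg(F) = 3.
L = D − A with rows/columns ordered (A, B, C, D, E, F):
  [ 4, -1, -1, -1, -1,  0]
  [-1,  4, -1,  0, -1, -1]
  [-1, -1,  3,  0,  0, -1]
  [-1,  0,  0,  3, -1, -1]
  [-1, -1,  0, -1,  3,  0]
  [ 0, -1, -1, -1,  0,  3]
Characteristic polynomial: det(λI − L) = λ(λ² − 8λ + 13)(λ − 3)(λ − 4)(λ − 5).
Roots: λ = 0; (λ² − 8λ + 13) = 0 ⇒ λ = 4 ± √3 ≈ 2.2679, 5.7321; (λ − 3) = 0 ⇒ λ = 3; (λ − 4) = 0 ⇒ λ = 4; (λ − 5) = 0 ⇒ λ = 5.
(Check: the roots sum (with multiplicity) to 20, matching trace L = Σdeg = 2·10 = 20.)
Laplacian eigenvalues (increasing order): [0.0, 2.2679, 3.0, 4.0, 5.0, 5.7321]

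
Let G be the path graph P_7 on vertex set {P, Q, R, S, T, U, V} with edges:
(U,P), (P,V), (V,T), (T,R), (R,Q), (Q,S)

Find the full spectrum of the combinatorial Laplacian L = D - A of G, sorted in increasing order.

The path graph P_n has Laplacian eigenvalues λ_k = 2 − 2cos(kπ/n), k = 0, 1, …, n−1. Here n = 7:
k=0: 2 − 2cos(0) = 0.0; k=1: 2 − 2cos(π/7) = 0.1981; k=2: 2 − 2cos(2π/7) = 0.753; k=3: 2 − 2cos(3π/7) = 1.555; k=4: 2 − 2cos(4π/7) = 2.445; k=5: 2 − 2cos(5π/7) = 3.247; k=6: 2 − 2cos(6π/7) = 3.8019.
Laplacian eigenvalues (increasing order): [0.0, 0.1981, 0.753, 1.555, 2.445, 3.247, 3.8019]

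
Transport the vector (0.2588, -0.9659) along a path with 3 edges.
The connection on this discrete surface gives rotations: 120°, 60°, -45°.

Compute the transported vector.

Total rotation: 120° + 60° + (-45°) = 135°. Final vector: (0.5000, 0.8660)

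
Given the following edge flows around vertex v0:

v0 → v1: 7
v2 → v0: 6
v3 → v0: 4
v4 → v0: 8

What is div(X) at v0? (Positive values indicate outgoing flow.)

Divergence = sum of outgoing flows = 7 + (-6) + (-4) + (-8) = -11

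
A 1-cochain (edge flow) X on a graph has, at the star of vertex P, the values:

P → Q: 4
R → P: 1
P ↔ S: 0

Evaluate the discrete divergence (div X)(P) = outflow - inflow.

Divergence = sum of outgoing flows = 4 + (-1) + 0 = 3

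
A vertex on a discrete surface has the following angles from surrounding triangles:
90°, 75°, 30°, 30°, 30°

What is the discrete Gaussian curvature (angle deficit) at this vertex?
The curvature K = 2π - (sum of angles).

Sum of angles = 255°. K = 360° - 255° = 105° = 7π/12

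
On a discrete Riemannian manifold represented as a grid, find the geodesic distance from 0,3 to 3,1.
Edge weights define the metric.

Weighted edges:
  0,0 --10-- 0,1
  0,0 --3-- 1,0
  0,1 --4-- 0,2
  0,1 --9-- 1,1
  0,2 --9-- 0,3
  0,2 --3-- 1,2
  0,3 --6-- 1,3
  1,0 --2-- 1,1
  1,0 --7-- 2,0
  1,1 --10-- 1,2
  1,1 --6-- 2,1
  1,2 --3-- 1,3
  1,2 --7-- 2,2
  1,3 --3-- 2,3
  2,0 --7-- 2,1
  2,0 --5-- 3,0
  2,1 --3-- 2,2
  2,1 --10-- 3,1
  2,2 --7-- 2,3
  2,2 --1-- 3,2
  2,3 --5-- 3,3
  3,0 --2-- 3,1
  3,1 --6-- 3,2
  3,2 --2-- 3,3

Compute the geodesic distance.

Shortest path: 0,3 → 1,3 → 2,3 → 3,3 → 3,2 → 3,1, total weight = 22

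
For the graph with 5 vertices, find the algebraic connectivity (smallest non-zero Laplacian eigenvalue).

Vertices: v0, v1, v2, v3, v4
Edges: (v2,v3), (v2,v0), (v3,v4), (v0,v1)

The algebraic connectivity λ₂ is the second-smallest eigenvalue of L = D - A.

Degrees: deg(v0) = 2, deg(v1) = 1, deg(v2) = 2, deg(v3) = 2, deg(v4) = 1.
L = D − A with rows/columns ordered (v0, v1, v2, v3, v4):
  [ 2, -1, -1,  0,  0]
  [-1,  1,  0,  0,  0]
  [-1,  0,  2, -1,  0]
  [ 0,  0, -1,  2, -1]
  [ 0,  0,  0, -1,  1]
Characteristic polynomial: det(λI − L) = λ(λ² − 3λ + 1)(λ² − 5λ + 5).
Roots: λ = 0; (λ² − 3λ + 1) = 0 ⇒ λ = (3 ± √5)/2 ≈ 0.382, 2.618; (λ² − 5λ + 5) = 0 ⇒ λ = (5 ± √5)/2 ≈ 1.382, 3.618.
(Check: the roots sum (with multiplicity) to 8, matching trace L = Σdeg = 2·4 = 8.)
Laplacian eigenvalues: [0.0, 0.382, 1.382, 2.618, 3.618]. Algebraic connectivity (smallest non-zero eigenvalue) = 0.382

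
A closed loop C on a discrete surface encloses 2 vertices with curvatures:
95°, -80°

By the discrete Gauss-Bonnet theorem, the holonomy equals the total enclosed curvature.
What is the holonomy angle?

Holonomy = total enclosed curvature = 95° + (-80°) = 15°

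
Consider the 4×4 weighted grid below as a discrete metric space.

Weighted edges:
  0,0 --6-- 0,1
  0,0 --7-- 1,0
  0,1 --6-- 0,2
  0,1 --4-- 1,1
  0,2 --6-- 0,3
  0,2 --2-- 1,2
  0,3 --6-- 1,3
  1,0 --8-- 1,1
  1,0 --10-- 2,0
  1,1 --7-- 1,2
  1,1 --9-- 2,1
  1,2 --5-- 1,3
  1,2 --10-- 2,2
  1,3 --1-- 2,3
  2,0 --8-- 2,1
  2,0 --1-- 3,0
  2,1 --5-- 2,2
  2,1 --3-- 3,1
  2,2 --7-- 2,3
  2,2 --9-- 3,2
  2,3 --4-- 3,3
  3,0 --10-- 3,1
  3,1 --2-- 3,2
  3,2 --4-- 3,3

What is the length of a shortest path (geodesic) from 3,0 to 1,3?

Shortest path: 3,0 → 3,1 → 3,2 → 3,3 → 2,3 → 1,3, total weight = 21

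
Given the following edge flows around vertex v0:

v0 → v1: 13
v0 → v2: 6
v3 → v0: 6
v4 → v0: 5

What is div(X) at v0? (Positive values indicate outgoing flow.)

Divergence = sum of outgoing flows = 13 + 6 + (-6) + (-5) = 8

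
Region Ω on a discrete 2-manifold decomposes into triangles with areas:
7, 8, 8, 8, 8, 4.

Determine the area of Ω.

7 + 8 + 8 + 8 + 8 + 4 = 43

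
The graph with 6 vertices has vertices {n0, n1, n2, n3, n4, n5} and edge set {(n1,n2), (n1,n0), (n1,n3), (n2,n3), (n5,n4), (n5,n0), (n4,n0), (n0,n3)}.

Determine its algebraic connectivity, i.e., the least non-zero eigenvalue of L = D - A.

Degrees: deg(n0) = 4, deg(n1) = 3, deg(n2) = 2, deg(n3) = 3, deg(n4) = 2, deg(n5) = 2.
L = D − A with rows/columns ordered (n0, n1, n2, n3, n4, n5):
  [ 4, -1,  0, -1, -1, -1]
  [-1,  3, -1, -1,  0,  0]
  [ 0, -1,  2, -1,  0,  0]
  [-1, -1, -1,  3,  0,  0]
  [-1,  0,  0,  0,  2, -1]
  [-1,  0,  0,  0, -1,  2]
Characteristic polynomial: det(λI − L) = λ(λ² − 6λ + 4)(λ − 3)²(λ − 4).
Roots: λ = 0; (λ² − 6λ + 4) = 0 ⇒ λ = 3 ± √5 ≈ 0.7639, 5.2361; (λ − 3) = 0 ⇒ λ = 3 (multiplicity 2); (λ − 4) = 0 ⇒ λ = 4.
(Check: the roots sum (with multiplicity) to 16, matching trace L = Σdeg = 2·8 = 16.)
Laplacian eigenvalues: [0.0, 0.7639, 3.0, 3.0, 4.0, 5.2361]. Algebraic connectivity (smallest non-zero eigenvalue) = 0.7639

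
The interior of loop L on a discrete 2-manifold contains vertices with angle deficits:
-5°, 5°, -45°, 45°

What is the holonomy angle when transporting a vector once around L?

Holonomy = total enclosed curvature = (-5°) + 5° + (-45°) + 45° = 0°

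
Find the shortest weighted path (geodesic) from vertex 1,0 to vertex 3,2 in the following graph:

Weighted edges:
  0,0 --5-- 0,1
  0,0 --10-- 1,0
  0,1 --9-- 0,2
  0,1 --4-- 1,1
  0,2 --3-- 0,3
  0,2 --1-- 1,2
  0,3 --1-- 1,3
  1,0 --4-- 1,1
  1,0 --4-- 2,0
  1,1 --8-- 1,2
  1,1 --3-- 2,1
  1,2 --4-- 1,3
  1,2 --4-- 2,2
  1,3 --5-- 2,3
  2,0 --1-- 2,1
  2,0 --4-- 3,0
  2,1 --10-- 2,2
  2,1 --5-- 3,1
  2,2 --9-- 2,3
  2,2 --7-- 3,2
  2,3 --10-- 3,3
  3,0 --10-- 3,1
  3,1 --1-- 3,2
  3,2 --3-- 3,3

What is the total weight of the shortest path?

Shortest path: 1,0 → 2,0 → 2,1 → 3,1 → 3,2, total weight = 11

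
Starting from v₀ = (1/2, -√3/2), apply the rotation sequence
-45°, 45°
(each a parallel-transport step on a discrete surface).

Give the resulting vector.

Total rotation: (-45°) + 45° = 0°. Final vector: (0.5000, -0.8660)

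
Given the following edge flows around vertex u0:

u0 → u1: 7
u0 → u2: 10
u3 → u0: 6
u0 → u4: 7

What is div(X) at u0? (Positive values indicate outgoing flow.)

Divergence = sum of outgoing flows = 7 + 10 + (-6) + 7 = 18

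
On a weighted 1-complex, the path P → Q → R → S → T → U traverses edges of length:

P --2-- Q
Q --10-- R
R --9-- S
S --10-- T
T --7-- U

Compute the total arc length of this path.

Arc length = 2 + 10 + 9 + 10 + 7 = 38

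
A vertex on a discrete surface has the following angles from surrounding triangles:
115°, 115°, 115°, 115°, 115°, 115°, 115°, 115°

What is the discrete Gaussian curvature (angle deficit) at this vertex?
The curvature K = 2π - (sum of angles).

Sum of angles = 920°. K = 360° - 920° = -560°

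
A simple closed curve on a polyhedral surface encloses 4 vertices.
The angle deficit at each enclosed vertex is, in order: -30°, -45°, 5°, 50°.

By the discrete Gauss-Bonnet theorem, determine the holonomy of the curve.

Holonomy = total enclosed curvature = (-30°) + (-45°) + 5° + 50° = -20°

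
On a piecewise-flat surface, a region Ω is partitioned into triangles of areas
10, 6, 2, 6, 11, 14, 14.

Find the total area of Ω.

10 + 6 + 2 + 6 + 11 + 14 + 14 = 63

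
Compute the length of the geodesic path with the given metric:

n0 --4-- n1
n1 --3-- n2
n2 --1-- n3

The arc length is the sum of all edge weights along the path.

Arc length = 4 + 3 + 1 = 8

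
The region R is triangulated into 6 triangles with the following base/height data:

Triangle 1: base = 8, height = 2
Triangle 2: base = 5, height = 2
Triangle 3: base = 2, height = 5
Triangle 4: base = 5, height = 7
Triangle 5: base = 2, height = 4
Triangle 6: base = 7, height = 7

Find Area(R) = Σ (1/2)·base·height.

(1/2)×8×2 + (1/2)×5×2 + (1/2)×2×5 + (1/2)×5×7 + (1/2)×2×4 + (1/2)×7×7 = 64.0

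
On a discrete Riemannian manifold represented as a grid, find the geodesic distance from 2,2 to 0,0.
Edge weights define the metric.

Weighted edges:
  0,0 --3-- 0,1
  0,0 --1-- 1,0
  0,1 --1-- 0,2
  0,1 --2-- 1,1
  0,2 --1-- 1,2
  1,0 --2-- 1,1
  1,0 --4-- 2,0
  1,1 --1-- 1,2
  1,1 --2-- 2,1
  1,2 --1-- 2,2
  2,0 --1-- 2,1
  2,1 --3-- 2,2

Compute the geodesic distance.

Shortest path: 2,2 → 1,2 → 1,1 → 1,0 → 0,0, total weight = 5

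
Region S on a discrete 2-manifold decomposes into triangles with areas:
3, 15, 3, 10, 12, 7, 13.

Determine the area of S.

3 + 15 + 3 + 10 + 12 + 7 + 13 = 63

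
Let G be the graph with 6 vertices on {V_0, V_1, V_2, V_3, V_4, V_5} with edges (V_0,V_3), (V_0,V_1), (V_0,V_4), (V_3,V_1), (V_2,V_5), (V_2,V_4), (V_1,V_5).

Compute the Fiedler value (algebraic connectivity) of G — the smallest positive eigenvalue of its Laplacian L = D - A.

Degrees: deg(V_0) = 3, deg(V_1) = 3, deg(V_2) = 2, deg(V_3) = 2, deg(V_4) = 2, deg(V_5) = 2.
L = D − A with rows/columns ordered (V_0, V_1, V_2, V_3, V_4, V_5):
  [ 3, -1,  0, -1, -1,  0]
  [-1,  3,  0, -1,  0, -1]
  [ 0,  0,  2,  0, -1, -1]
  [-1, -1,  0,  2,  0,  0]
  [-1,  0, -1,  0,  2,  0]
  [ 0, -1, -1,  0,  0,  2]
Characteristic polynomial: det(λI − L) = λ(λ − 1)(λ² − 6λ + 7)(λ − 3)(λ − 4).
Roots: λ = 0; (λ − 1) = 0 ⇒ λ = 1; (λ² − 6λ + 7) = 0 ⇒ λ = 3 ± √2 ≈ 1.5858, 4.4142; (λ − 3) = 0 ⇒ λ = 3; (λ − 4) = 0 ⇒ λ = 4.
(Check: the roots sum (with multiplicity) to 14, matching trace L = Σdeg = 2·7 = 14.)
Laplacian eigenvalues: [0.0, 1.0, 1.5858, 3.0, 4.0, 4.4142]. Algebraic connectivity (smallest non-zero eigenvalue) = 1.0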